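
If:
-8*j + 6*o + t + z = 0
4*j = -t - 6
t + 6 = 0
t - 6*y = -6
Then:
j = 0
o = 1 - z/6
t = -6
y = 0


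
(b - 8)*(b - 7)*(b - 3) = b^3 - 18*b^2 + 101*b - 168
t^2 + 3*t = t*(t + 3)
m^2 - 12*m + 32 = (m - 8)*(m - 4)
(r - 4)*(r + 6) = r^2 + 2*r - 24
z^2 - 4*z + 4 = (z - 2)^2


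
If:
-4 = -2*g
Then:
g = 2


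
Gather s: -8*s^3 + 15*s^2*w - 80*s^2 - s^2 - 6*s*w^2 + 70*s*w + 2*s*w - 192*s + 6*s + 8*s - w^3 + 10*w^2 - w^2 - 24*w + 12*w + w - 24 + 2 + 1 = -8*s^3 + s^2*(15*w - 81) + s*(-6*w^2 + 72*w - 178) - w^3 + 9*w^2 - 11*w - 21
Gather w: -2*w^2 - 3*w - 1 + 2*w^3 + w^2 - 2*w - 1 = 2*w^3 - w^2 - 5*w - 2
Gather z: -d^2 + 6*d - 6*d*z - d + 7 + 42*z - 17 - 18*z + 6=-d^2 + 5*d + z*(24 - 6*d) - 4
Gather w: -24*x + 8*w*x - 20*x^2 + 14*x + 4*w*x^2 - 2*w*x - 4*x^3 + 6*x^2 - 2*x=w*(4*x^2 + 6*x) - 4*x^3 - 14*x^2 - 12*x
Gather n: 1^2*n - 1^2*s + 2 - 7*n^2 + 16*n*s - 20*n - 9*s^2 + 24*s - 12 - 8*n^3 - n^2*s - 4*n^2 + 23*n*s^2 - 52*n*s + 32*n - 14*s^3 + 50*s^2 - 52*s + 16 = -8*n^3 + n^2*(-s - 11) + n*(23*s^2 - 36*s + 13) - 14*s^3 + 41*s^2 - 29*s + 6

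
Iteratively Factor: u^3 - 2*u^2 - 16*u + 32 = (u - 4)*(u^2 + 2*u - 8) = (u - 4)*(u + 4)*(u - 2)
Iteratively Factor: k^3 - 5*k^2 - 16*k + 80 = (k + 4)*(k^2 - 9*k + 20) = (k - 4)*(k + 4)*(k - 5)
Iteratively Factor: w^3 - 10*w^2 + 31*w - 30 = (w - 5)*(w^2 - 5*w + 6) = (w - 5)*(w - 2)*(w - 3)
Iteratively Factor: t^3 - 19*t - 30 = (t + 3)*(t^2 - 3*t - 10) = (t - 5)*(t + 3)*(t + 2)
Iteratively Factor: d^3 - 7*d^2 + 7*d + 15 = (d - 5)*(d^2 - 2*d - 3) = (d - 5)*(d + 1)*(d - 3)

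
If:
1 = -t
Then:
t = -1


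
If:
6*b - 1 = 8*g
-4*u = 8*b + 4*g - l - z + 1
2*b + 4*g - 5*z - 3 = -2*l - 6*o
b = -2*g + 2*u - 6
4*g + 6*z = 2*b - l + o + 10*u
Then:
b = 83/64 - 23*z/64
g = 217/256 - 69*z/256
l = 131/4 - 27*z/4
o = 433*z/128 - 1461/128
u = 1151/256 - 115*z/256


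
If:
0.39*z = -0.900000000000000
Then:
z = -2.31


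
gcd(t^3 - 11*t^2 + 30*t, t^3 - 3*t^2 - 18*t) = t^2 - 6*t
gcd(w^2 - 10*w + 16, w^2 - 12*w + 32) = w - 8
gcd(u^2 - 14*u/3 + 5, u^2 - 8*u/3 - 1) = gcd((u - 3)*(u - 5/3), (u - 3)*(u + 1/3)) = u - 3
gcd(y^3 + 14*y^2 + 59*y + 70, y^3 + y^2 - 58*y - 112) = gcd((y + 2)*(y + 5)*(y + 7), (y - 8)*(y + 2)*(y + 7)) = y^2 + 9*y + 14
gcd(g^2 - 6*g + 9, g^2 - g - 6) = g - 3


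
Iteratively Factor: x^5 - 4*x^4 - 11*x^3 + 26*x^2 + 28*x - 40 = (x + 2)*(x^4 - 6*x^3 + x^2 + 24*x - 20) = (x - 2)*(x + 2)*(x^3 - 4*x^2 - 7*x + 10) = (x - 2)*(x + 2)^2*(x^2 - 6*x + 5) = (x - 5)*(x - 2)*(x + 2)^2*(x - 1)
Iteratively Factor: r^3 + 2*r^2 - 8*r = (r)*(r^2 + 2*r - 8) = r*(r + 4)*(r - 2)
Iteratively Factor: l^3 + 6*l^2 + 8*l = (l + 4)*(l^2 + 2*l) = (l + 2)*(l + 4)*(l)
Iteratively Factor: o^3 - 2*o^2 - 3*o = (o + 1)*(o^2 - 3*o) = o*(o + 1)*(o - 3)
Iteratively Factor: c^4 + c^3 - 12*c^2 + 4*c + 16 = (c + 1)*(c^3 - 12*c + 16) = (c + 1)*(c + 4)*(c^2 - 4*c + 4) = (c - 2)*(c + 1)*(c + 4)*(c - 2)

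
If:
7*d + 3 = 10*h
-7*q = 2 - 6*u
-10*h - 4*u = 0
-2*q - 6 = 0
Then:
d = 29/21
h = 19/15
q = -3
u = -19/6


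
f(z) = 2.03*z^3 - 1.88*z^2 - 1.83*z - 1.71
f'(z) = 6.09*z^2 - 3.76*z - 1.83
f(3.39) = 49.57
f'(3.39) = 55.41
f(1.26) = -2.94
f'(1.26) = 3.10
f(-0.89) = -3.00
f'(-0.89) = 6.34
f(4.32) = 118.96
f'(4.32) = 95.58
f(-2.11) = -25.29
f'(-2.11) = 33.22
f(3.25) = 42.17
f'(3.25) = 50.28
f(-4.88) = -273.47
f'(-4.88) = 161.55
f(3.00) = 30.69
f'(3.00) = 41.70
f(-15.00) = -7248.51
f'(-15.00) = 1424.82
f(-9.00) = -1617.39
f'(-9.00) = 525.30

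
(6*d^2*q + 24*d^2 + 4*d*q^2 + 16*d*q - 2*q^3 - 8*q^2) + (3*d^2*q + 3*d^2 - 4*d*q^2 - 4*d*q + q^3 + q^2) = 9*d^2*q + 27*d^2 + 12*d*q - q^3 - 7*q^2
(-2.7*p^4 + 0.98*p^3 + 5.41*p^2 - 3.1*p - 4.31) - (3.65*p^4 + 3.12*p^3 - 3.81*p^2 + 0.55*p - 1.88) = -6.35*p^4 - 2.14*p^3 + 9.22*p^2 - 3.65*p - 2.43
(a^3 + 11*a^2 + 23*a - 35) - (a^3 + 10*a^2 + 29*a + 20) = a^2 - 6*a - 55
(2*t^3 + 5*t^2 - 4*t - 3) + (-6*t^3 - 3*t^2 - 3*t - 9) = -4*t^3 + 2*t^2 - 7*t - 12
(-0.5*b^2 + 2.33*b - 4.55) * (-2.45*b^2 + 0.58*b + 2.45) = 1.225*b^4 - 5.9985*b^3 + 11.2739*b^2 + 3.0695*b - 11.1475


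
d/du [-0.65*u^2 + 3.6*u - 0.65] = 3.6 - 1.3*u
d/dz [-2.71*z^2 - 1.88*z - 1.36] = -5.42*z - 1.88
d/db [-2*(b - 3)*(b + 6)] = -4*b - 6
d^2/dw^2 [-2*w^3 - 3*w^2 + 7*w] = -12*w - 6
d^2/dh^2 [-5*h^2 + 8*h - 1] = -10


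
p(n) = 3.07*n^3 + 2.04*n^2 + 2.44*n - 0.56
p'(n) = 9.21*n^2 + 4.08*n + 2.44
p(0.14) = -0.17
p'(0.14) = 3.19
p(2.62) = 75.05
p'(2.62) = 76.35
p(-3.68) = -134.91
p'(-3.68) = 112.15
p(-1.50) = -9.99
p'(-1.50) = 17.04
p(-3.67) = -133.79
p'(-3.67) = 111.51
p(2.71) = 82.14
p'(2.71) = 81.14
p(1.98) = 36.10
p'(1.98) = 46.63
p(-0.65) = -2.13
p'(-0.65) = 3.68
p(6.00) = 750.64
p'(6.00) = 358.48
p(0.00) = -0.56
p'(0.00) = 2.44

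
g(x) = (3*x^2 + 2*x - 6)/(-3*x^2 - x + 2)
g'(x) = (6*x + 1)*(3*x^2 + 2*x - 6)/(-3*x^2 - x + 2)^2 + (6*x + 2)/(-3*x^2 - x + 2) = (3*x^2 - 24*x - 2)/(9*x^4 + 6*x^3 - 11*x^2 - 4*x + 4)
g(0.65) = -41.61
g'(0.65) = -2399.63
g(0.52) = -6.20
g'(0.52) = -30.56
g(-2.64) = -0.59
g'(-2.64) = 0.31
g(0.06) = -3.04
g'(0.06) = -0.92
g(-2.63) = -0.59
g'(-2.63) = 0.32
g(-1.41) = 1.12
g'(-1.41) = 5.79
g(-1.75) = 0.06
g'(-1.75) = 1.66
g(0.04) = -3.03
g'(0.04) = -0.77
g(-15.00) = -0.97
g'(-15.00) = 0.00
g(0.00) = -3.00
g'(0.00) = -0.50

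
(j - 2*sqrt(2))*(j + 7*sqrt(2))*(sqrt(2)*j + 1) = sqrt(2)*j^3 + 11*j^2 - 23*sqrt(2)*j - 28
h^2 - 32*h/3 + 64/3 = (h - 8)*(h - 8/3)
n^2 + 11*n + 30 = (n + 5)*(n + 6)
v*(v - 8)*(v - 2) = v^3 - 10*v^2 + 16*v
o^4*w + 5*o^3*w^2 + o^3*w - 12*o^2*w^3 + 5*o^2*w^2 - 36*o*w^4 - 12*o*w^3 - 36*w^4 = (o - 3*w)*(o + 2*w)*(o + 6*w)*(o*w + w)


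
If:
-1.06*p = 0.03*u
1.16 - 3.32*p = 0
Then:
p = 0.35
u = -12.35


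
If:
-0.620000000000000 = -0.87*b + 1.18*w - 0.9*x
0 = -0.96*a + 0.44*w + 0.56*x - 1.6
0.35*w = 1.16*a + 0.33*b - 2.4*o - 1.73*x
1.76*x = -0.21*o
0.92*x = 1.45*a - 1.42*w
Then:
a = -3.03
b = -3.86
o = -1.67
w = -3.22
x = 0.20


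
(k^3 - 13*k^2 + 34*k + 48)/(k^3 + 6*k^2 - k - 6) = (k^2 - 14*k + 48)/(k^2 + 5*k - 6)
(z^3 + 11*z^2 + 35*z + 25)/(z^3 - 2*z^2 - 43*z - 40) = (z + 5)/(z - 8)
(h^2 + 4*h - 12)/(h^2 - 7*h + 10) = (h + 6)/(h - 5)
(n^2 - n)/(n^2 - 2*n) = (n - 1)/(n - 2)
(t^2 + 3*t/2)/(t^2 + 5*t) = (t + 3/2)/(t + 5)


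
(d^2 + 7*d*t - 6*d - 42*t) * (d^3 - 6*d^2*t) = d^5 + d^4*t - 6*d^4 - 42*d^3*t^2 - 6*d^3*t + 252*d^2*t^2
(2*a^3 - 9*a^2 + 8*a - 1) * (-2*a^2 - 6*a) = -4*a^5 + 6*a^4 + 38*a^3 - 46*a^2 + 6*a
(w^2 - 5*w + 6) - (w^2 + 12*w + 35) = -17*w - 29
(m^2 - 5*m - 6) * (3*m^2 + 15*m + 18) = 3*m^4 - 75*m^2 - 180*m - 108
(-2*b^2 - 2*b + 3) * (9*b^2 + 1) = -18*b^4 - 18*b^3 + 25*b^2 - 2*b + 3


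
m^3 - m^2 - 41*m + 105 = (m - 5)*(m - 3)*(m + 7)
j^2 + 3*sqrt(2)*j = j*(j + 3*sqrt(2))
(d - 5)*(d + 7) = d^2 + 2*d - 35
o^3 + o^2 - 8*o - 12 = (o - 3)*(o + 2)^2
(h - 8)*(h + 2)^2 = h^3 - 4*h^2 - 28*h - 32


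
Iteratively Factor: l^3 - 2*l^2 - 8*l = (l)*(l^2 - 2*l - 8) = l*(l - 4)*(l + 2)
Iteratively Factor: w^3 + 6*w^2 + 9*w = (w)*(w^2 + 6*w + 9) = w*(w + 3)*(w + 3)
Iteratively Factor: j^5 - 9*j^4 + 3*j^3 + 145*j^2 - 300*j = (j + 4)*(j^4 - 13*j^3 + 55*j^2 - 75*j) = (j - 5)*(j + 4)*(j^3 - 8*j^2 + 15*j) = j*(j - 5)*(j + 4)*(j^2 - 8*j + 15) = j*(j - 5)*(j - 3)*(j + 4)*(j - 5)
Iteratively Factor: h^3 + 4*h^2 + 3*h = (h + 1)*(h^2 + 3*h) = h*(h + 1)*(h + 3)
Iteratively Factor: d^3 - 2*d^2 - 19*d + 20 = (d + 4)*(d^2 - 6*d + 5) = (d - 5)*(d + 4)*(d - 1)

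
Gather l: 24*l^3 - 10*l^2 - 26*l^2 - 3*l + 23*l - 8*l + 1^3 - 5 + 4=24*l^3 - 36*l^2 + 12*l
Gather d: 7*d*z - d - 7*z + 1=d*(7*z - 1) - 7*z + 1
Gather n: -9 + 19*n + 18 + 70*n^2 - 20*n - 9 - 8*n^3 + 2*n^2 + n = -8*n^3 + 72*n^2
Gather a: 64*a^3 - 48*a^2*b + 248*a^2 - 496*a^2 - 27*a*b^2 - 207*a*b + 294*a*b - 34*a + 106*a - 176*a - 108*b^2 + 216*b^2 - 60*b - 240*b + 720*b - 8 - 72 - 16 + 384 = 64*a^3 + a^2*(-48*b - 248) + a*(-27*b^2 + 87*b - 104) + 108*b^2 + 420*b + 288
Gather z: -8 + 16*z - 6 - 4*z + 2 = 12*z - 12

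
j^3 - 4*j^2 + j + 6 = (j - 3)*(j - 2)*(j + 1)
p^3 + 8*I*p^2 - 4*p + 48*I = (p - 2*I)*(p + 4*I)*(p + 6*I)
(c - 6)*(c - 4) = c^2 - 10*c + 24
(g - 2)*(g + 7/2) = g^2 + 3*g/2 - 7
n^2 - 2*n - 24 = (n - 6)*(n + 4)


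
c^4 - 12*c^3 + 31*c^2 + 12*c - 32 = (c - 8)*(c - 4)*(c - 1)*(c + 1)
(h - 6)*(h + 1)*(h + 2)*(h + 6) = h^4 + 3*h^3 - 34*h^2 - 108*h - 72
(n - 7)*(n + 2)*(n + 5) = n^3 - 39*n - 70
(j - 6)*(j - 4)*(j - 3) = j^3 - 13*j^2 + 54*j - 72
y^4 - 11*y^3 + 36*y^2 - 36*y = y*(y - 6)*(y - 3)*(y - 2)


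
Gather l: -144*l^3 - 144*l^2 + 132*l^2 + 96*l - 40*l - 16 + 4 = -144*l^3 - 12*l^2 + 56*l - 12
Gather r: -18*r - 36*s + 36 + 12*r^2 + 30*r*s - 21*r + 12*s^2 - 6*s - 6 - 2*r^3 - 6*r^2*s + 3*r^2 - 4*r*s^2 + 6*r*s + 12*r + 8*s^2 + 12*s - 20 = -2*r^3 + r^2*(15 - 6*s) + r*(-4*s^2 + 36*s - 27) + 20*s^2 - 30*s + 10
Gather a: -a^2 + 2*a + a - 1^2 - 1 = -a^2 + 3*a - 2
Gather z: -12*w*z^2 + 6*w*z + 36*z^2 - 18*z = z^2*(36 - 12*w) + z*(6*w - 18)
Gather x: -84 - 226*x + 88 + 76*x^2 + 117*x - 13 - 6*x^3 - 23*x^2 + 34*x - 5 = -6*x^3 + 53*x^2 - 75*x - 14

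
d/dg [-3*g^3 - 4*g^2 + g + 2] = -9*g^2 - 8*g + 1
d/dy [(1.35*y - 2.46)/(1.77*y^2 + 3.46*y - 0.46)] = (-2.3895*y^2 + 8.7084*y + 7.8906)/(3.1329*y^4 + 12.2484*y^3 + 10.3432*y^2 - 3.1832*y + 0.2116)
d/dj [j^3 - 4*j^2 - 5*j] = 3*j^2 - 8*j - 5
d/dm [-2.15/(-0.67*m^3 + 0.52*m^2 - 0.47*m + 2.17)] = (-4.3215*m^2 + 2.236*m - 1.0105)/(0.67*m^3 - 0.52*m^2 + 0.47*m - 2.17)^2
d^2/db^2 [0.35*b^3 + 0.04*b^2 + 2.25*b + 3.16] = 2.1*b + 0.08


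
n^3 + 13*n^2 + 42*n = n*(n + 6)*(n + 7)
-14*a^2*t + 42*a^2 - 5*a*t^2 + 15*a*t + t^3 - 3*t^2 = (-7*a + t)*(2*a + t)*(t - 3)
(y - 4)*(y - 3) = y^2 - 7*y + 12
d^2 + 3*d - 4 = (d - 1)*(d + 4)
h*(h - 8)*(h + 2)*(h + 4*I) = h^4 - 6*h^3 + 4*I*h^3 - 16*h^2 - 24*I*h^2 - 64*I*h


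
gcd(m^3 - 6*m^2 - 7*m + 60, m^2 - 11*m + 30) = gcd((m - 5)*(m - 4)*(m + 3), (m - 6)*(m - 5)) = m - 5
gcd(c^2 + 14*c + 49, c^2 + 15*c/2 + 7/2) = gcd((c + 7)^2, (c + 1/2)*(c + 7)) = c + 7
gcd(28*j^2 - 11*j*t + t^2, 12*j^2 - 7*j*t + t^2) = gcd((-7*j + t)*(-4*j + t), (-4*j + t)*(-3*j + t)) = -4*j + t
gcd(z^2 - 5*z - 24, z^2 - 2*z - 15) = z + 3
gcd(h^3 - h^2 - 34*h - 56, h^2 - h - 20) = h + 4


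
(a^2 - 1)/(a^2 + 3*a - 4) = (a + 1)/(a + 4)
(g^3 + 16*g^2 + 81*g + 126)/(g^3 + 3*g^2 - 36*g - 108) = (g + 7)/(g - 6)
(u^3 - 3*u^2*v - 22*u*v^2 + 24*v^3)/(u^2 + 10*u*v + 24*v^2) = (u^2 - 7*u*v + 6*v^2)/(u + 6*v)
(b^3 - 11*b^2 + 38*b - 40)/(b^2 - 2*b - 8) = (b^2 - 7*b + 10)/(b + 2)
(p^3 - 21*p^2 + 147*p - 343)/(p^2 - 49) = (p^2 - 14*p + 49)/(p + 7)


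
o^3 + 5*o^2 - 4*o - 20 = (o - 2)*(o + 2)*(o + 5)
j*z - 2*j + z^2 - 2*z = (j + z)*(z - 2)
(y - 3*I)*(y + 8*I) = y^2 + 5*I*y + 24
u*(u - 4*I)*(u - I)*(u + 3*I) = u^4 - 2*I*u^3 + 11*u^2 - 12*I*u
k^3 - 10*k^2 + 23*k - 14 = (k - 7)*(k - 2)*(k - 1)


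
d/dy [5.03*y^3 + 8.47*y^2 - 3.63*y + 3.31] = 15.09*y^2 + 16.94*y - 3.63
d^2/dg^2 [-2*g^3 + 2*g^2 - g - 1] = 4 - 12*g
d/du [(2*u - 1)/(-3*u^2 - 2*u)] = 2*(3*u^2 - 3*u - 1)/(u^2*(9*u^2 + 12*u + 4))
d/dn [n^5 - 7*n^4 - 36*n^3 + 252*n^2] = n*(5*n^3 - 28*n^2 - 108*n + 504)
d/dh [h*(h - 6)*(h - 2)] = 3*h^2 - 16*h + 12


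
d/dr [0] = 0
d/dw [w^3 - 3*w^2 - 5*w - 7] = 3*w^2 - 6*w - 5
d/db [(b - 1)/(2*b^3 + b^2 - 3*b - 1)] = (2*b^3 + b^2 - 3*b - (b - 1)*(6*b^2 + 2*b - 3) - 1)/(2*b^3 + b^2 - 3*b - 1)^2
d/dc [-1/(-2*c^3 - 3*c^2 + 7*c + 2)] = (-6*c^2 - 6*c + 7)/(2*c^3 + 3*c^2 - 7*c - 2)^2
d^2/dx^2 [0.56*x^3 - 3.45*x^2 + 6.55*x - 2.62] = 3.36*x - 6.9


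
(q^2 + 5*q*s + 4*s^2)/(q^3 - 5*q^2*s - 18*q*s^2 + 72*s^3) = (q + s)/(q^2 - 9*q*s + 18*s^2)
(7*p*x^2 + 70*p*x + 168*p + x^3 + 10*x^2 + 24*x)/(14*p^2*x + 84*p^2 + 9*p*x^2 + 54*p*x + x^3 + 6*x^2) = (x + 4)/(2*p + x)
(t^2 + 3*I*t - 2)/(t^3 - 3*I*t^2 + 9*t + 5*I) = (t + 2*I)/(t^2 - 4*I*t + 5)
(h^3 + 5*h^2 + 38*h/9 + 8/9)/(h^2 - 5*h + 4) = (9*h^3 + 45*h^2 + 38*h + 8)/(9*(h^2 - 5*h + 4))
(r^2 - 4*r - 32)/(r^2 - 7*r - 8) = (r + 4)/(r + 1)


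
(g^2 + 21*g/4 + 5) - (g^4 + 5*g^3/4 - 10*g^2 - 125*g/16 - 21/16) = -g^4 - 5*g^3/4 + 11*g^2 + 209*g/16 + 101/16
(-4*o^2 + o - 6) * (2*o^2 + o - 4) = -8*o^4 - 2*o^3 + 5*o^2 - 10*o + 24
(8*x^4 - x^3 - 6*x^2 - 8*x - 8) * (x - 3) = 8*x^5 - 25*x^4 - 3*x^3 + 10*x^2 + 16*x + 24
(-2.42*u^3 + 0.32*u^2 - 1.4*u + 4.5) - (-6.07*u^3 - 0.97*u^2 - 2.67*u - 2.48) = 3.65*u^3 + 1.29*u^2 + 1.27*u + 6.98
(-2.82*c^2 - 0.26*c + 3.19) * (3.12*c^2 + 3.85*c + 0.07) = -8.7984*c^4 - 11.6682*c^3 + 8.7544*c^2 + 12.2633*c + 0.2233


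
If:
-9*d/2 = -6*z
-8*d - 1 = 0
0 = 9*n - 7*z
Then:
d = -1/8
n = -7/96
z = -3/32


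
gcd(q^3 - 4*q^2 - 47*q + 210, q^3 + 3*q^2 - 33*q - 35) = q^2 + 2*q - 35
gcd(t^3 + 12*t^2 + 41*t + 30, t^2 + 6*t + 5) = t^2 + 6*t + 5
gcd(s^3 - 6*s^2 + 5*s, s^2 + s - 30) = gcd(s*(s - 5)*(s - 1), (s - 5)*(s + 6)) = s - 5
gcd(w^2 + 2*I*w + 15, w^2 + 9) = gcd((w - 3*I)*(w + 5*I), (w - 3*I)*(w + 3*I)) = w - 3*I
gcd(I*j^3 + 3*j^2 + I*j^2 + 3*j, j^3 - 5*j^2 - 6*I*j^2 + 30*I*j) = j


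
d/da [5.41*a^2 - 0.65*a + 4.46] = 10.82*a - 0.65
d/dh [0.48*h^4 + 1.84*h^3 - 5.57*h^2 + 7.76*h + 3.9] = 1.92*h^3 + 5.52*h^2 - 11.14*h + 7.76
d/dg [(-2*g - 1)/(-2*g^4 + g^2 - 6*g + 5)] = 2*(2*g^4 - g^2 + 6*g - (2*g + 1)*(4*g^3 - g + 3) - 5)/(2*g^4 - g^2 + 6*g - 5)^2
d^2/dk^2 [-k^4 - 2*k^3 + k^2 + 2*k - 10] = -12*k^2 - 12*k + 2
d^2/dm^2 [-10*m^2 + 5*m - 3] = -20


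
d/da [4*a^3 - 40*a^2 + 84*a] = 12*a^2 - 80*a + 84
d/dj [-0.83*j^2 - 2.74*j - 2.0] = -1.66*j - 2.74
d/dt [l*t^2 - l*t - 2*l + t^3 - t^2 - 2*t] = 2*l*t - l + 3*t^2 - 2*t - 2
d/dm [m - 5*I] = 1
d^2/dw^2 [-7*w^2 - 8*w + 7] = -14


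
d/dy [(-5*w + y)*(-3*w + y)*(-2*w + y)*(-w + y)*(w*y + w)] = w*(30*w^4 - 122*w^3*y - 61*w^3 + 123*w^2*y^2 + 82*w^2*y - 44*w*y^3 - 33*w*y^2 + 5*y^4 + 4*y^3)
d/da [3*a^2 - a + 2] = 6*a - 1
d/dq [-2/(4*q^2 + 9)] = 16*q/(4*q^2 + 9)^2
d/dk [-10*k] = -10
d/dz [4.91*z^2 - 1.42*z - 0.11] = 9.82*z - 1.42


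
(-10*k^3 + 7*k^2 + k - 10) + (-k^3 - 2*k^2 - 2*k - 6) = -11*k^3 + 5*k^2 - k - 16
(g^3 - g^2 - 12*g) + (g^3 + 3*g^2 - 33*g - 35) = 2*g^3 + 2*g^2 - 45*g - 35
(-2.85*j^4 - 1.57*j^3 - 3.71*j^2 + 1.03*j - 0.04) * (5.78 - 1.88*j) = 5.358*j^5 - 13.5214*j^4 - 2.0998*j^3 - 23.3802*j^2 + 6.0286*j - 0.2312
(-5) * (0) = 0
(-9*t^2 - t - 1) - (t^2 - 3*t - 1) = -10*t^2 + 2*t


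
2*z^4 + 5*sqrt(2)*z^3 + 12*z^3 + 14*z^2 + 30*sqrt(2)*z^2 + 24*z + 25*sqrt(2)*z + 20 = (z + 5)*(z + 2*sqrt(2))*(sqrt(2)*z + 1)*(sqrt(2)*z + sqrt(2))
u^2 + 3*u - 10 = (u - 2)*(u + 5)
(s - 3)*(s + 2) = s^2 - s - 6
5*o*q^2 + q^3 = q^2*(5*o + q)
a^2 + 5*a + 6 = (a + 2)*(a + 3)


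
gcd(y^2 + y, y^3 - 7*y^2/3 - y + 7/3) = y + 1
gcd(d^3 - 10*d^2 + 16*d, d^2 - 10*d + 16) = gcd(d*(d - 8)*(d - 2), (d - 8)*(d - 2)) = d^2 - 10*d + 16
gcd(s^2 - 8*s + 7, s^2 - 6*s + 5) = s - 1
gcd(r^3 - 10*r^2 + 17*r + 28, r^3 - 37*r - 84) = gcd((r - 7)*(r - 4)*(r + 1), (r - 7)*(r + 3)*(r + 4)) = r - 7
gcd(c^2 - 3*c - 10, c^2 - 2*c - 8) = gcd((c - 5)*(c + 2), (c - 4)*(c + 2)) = c + 2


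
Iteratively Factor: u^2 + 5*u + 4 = (u + 4)*(u + 1)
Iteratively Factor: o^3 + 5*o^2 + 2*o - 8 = (o + 2)*(o^2 + 3*o - 4) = (o + 2)*(o + 4)*(o - 1)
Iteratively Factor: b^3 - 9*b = (b)*(b^2 - 9) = b*(b + 3)*(b - 3)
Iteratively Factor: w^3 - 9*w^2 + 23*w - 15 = (w - 5)*(w^2 - 4*w + 3) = (w - 5)*(w - 3)*(w - 1)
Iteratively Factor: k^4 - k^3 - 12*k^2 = (k + 3)*(k^3 - 4*k^2) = k*(k + 3)*(k^2 - 4*k) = k^2*(k + 3)*(k - 4)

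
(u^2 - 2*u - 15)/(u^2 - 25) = (u + 3)/(u + 5)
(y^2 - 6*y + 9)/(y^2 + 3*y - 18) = (y - 3)/(y + 6)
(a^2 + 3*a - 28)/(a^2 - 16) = (a + 7)/(a + 4)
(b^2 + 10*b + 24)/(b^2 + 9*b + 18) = (b + 4)/(b + 3)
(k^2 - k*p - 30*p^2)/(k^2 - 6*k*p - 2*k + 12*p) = (k + 5*p)/(k - 2)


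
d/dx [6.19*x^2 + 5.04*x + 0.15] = 12.38*x + 5.04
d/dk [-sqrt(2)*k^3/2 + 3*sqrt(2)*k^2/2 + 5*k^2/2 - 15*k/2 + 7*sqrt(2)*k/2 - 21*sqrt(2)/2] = -3*sqrt(2)*k^2/2 + 3*sqrt(2)*k + 5*k - 15/2 + 7*sqrt(2)/2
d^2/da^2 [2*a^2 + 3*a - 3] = 4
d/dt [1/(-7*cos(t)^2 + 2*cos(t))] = 2*(sin(t)/cos(t)^2 - 7*tan(t))/(7*cos(t) - 2)^2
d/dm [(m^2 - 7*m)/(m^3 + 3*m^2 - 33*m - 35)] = (-m^4 + 14*m^3 - 12*m^2 - 70*m + 245)/(m^6 + 6*m^5 - 57*m^4 - 268*m^3 + 879*m^2 + 2310*m + 1225)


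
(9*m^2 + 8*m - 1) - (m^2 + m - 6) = 8*m^2 + 7*m + 5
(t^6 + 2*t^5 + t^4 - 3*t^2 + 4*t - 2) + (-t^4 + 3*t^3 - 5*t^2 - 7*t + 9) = t^6 + 2*t^5 + 3*t^3 - 8*t^2 - 3*t + 7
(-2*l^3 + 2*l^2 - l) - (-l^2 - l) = -2*l^3 + 3*l^2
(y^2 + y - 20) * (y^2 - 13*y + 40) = y^4 - 12*y^3 + 7*y^2 + 300*y - 800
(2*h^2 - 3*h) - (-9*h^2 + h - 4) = 11*h^2 - 4*h + 4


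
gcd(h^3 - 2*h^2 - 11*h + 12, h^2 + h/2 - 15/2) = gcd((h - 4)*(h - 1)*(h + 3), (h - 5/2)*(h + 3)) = h + 3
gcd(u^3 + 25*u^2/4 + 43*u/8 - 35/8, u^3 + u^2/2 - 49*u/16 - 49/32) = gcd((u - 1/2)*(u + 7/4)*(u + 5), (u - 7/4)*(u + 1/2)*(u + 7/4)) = u + 7/4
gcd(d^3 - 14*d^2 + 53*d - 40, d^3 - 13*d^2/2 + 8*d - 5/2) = d^2 - 6*d + 5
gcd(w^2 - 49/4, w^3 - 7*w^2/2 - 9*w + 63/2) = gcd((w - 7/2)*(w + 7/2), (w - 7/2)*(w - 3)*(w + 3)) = w - 7/2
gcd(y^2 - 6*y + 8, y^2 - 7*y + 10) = y - 2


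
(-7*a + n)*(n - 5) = -7*a*n + 35*a + n^2 - 5*n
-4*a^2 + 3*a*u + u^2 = (-a + u)*(4*a + u)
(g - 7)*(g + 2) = g^2 - 5*g - 14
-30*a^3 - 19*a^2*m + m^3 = (-5*a + m)*(2*a + m)*(3*a + m)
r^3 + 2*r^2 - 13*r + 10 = (r - 2)*(r - 1)*(r + 5)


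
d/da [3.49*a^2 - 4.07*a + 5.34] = 6.98*a - 4.07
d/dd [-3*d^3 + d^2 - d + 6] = -9*d^2 + 2*d - 1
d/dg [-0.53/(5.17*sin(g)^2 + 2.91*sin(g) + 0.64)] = (5.4802*sin(g) + 1.5423)*cos(g)/(5.17*sin(g)^2 + 2.91*sin(g) + 0.64)^2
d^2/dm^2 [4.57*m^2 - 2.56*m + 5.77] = 9.14000000000000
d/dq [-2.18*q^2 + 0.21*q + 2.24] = 0.21 - 4.36*q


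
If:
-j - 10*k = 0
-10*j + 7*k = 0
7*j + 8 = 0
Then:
No Solution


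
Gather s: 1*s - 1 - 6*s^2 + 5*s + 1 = -6*s^2 + 6*s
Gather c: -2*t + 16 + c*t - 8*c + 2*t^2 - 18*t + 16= c*(t - 8) + 2*t^2 - 20*t + 32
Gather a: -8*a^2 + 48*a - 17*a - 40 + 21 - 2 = -8*a^2 + 31*a - 21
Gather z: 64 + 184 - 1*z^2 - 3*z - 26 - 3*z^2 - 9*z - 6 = -4*z^2 - 12*z + 216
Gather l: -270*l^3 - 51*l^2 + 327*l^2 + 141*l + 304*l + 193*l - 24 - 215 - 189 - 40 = -270*l^3 + 276*l^2 + 638*l - 468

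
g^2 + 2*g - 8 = (g - 2)*(g + 4)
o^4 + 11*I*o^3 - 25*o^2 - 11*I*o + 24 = (o - 1)*(o + 1)*(o + 3*I)*(o + 8*I)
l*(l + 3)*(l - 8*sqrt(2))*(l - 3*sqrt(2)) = l^4 - 11*sqrt(2)*l^3 + 3*l^3 - 33*sqrt(2)*l^2 + 48*l^2 + 144*l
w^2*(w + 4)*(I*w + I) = I*w^4 + 5*I*w^3 + 4*I*w^2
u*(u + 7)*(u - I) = u^3 + 7*u^2 - I*u^2 - 7*I*u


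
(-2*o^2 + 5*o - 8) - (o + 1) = -2*o^2 + 4*o - 9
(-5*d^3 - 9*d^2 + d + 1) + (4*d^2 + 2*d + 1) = -5*d^3 - 5*d^2 + 3*d + 2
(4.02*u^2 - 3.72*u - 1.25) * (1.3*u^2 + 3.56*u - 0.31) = 5.226*u^4 + 9.4752*u^3 - 16.1144*u^2 - 3.2968*u + 0.3875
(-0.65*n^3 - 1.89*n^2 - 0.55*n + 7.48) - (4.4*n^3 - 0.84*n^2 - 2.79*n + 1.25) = -5.05*n^3 - 1.05*n^2 + 2.24*n + 6.23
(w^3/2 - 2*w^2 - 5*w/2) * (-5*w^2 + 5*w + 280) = -5*w^5/2 + 25*w^4/2 + 285*w^3/2 - 1145*w^2/2 - 700*w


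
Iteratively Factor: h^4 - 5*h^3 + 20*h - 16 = (h - 1)*(h^3 - 4*h^2 - 4*h + 16) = (h - 1)*(h + 2)*(h^2 - 6*h + 8) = (h - 4)*(h - 1)*(h + 2)*(h - 2)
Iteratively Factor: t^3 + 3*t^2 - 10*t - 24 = (t - 3)*(t^2 + 6*t + 8) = (t - 3)*(t + 2)*(t + 4)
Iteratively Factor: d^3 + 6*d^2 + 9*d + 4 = (d + 1)*(d^2 + 5*d + 4) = (d + 1)*(d + 4)*(d + 1)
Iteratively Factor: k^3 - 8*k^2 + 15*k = (k - 5)*(k^2 - 3*k) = (k - 5)*(k - 3)*(k)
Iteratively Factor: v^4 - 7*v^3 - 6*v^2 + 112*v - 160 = (v - 4)*(v^3 - 3*v^2 - 18*v + 40) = (v - 5)*(v - 4)*(v^2 + 2*v - 8) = (v - 5)*(v - 4)*(v + 4)*(v - 2)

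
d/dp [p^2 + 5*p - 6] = 2*p + 5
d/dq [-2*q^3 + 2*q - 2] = 2 - 6*q^2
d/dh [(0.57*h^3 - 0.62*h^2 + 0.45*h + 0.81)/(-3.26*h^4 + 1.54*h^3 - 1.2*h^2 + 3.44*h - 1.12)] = (1.8582*h^6 - 4.0424*h^5 + 4.6718*h^4 + 13.098*h^3 - 7.2502*h^2 + 3.3328*h - 3.2904)/(10.6276*h^8 - 10.0408*h^7 + 10.1956*h^6 - 26.1248*h^5 + 19.3376*h^4 - 11.7056*h^3 + 14.5216*h^2 - 7.7056*h + 1.2544)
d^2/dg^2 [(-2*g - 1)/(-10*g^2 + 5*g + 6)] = 10*(-12*g*(-10*g^2 + 5*g + 6) - 5*(2*g + 1)*(4*g - 1)^2)/(-10*g^2 + 5*g + 6)^3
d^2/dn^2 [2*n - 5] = 0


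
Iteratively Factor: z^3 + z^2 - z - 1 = (z + 1)*(z^2 - 1) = (z + 1)^2*(z - 1)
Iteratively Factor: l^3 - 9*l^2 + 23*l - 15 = (l - 3)*(l^2 - 6*l + 5) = (l - 3)*(l - 1)*(l - 5)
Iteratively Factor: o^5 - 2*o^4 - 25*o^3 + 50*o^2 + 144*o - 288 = (o - 3)*(o^4 + o^3 - 22*o^2 - 16*o + 96) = (o - 3)*(o - 2)*(o^3 + 3*o^2 - 16*o - 48) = (o - 4)*(o - 3)*(o - 2)*(o^2 + 7*o + 12) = (o - 4)*(o - 3)*(o - 2)*(o + 3)*(o + 4)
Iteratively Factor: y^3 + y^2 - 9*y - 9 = (y + 3)*(y^2 - 2*y - 3) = (y - 3)*(y + 3)*(y + 1)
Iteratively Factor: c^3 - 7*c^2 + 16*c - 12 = (c - 2)*(c^2 - 5*c + 6) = (c - 2)^2*(c - 3)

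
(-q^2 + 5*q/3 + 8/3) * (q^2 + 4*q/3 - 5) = -q^4 + q^3/3 + 89*q^2/9 - 43*q/9 - 40/3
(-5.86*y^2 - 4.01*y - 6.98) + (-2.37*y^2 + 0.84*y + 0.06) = -8.23*y^2 - 3.17*y - 6.92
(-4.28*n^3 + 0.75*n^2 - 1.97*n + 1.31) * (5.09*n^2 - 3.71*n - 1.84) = -21.7852*n^5 + 19.6963*n^4 - 4.9346*n^3 + 12.5966*n^2 - 1.2353*n - 2.4104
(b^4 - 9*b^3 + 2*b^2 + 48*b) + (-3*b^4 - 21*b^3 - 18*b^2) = -2*b^4 - 30*b^3 - 16*b^2 + 48*b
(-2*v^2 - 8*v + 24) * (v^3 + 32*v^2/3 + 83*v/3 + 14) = -2*v^5 - 88*v^4/3 - 350*v^3/3 + 20*v^2/3 + 552*v + 336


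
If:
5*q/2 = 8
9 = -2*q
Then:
No Solution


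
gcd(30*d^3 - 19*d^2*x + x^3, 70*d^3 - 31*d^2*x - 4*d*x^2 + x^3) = -10*d^2 + 3*d*x + x^2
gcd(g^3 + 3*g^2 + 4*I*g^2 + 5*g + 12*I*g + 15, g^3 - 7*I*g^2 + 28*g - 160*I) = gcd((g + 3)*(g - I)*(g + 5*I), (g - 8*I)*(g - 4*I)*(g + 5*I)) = g + 5*I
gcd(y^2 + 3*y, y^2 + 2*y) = y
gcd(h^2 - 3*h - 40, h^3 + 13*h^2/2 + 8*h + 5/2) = h + 5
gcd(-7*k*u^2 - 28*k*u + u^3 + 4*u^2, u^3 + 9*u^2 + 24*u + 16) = u + 4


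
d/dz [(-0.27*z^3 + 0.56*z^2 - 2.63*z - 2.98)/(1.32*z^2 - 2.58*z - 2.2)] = (-0.3564*z^4 + 1.3932*z^3 + 3.8088*z^2 + 5.4032*z - 1.9024)/(1.7424*z^4 - 6.8112*z^3 + 0.8484*z^2 + 11.352*z + 4.84)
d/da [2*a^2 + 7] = 4*a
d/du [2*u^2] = 4*u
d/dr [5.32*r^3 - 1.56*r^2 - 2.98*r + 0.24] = 15.96*r^2 - 3.12*r - 2.98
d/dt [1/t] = -1/t^2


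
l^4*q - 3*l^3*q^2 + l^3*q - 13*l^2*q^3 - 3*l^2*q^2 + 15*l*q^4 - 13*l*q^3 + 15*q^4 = (l - 5*q)*(l - q)*(l + 3*q)*(l*q + q)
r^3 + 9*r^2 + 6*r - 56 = (r - 2)*(r + 4)*(r + 7)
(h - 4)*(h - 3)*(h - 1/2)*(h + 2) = h^4 - 11*h^3/2 + h^2/2 + 25*h - 12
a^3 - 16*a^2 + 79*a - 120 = (a - 8)*(a - 5)*(a - 3)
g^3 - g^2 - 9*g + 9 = (g - 3)*(g - 1)*(g + 3)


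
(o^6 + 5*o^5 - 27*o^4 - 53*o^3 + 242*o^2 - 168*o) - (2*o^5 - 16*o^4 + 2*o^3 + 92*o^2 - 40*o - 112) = o^6 + 3*o^5 - 11*o^4 - 55*o^3 + 150*o^2 - 128*o + 112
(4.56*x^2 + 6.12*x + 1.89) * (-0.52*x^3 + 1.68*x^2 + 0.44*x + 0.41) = -2.3712*x^5 + 4.4784*x^4 + 11.3052*x^3 + 7.7376*x^2 + 3.3408*x + 0.7749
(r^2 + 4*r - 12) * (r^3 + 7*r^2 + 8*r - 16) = r^5 + 11*r^4 + 24*r^3 - 68*r^2 - 160*r + 192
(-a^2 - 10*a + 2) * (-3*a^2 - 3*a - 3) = 3*a^4 + 33*a^3 + 27*a^2 + 24*a - 6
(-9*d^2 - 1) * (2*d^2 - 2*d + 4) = -18*d^4 + 18*d^3 - 38*d^2 + 2*d - 4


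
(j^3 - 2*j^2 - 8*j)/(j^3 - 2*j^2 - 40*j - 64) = j*(j - 4)/(j^2 - 4*j - 32)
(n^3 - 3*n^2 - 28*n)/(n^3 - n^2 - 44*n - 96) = n*(n - 7)/(n^2 - 5*n - 24)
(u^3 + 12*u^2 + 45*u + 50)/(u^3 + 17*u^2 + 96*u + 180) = (u^2 + 7*u + 10)/(u^2 + 12*u + 36)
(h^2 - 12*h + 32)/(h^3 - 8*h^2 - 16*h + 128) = 1/(h + 4)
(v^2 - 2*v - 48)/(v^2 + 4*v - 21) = (v^2 - 2*v - 48)/(v^2 + 4*v - 21)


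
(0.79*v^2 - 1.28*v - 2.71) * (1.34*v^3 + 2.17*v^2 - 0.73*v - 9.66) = 1.0586*v^5 - 0.000900000000000123*v^4 - 6.9857*v^3 - 12.5777*v^2 + 14.3431*v + 26.1786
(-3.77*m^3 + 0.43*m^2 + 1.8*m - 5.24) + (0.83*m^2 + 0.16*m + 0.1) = -3.77*m^3 + 1.26*m^2 + 1.96*m - 5.14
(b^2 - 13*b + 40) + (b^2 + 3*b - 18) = 2*b^2 - 10*b + 22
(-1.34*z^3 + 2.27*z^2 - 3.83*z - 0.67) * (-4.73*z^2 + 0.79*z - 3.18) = 6.3382*z^5 - 11.7957*z^4 + 24.1704*z^3 - 7.0752*z^2 + 11.6501*z + 2.1306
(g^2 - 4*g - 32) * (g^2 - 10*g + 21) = g^4 - 14*g^3 + 29*g^2 + 236*g - 672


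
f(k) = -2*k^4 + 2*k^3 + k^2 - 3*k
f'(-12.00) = 14661.00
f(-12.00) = -44748.00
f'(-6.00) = 1929.00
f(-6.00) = -2970.00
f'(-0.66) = 0.59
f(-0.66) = 1.46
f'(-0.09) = -3.13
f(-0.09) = 0.28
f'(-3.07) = 278.88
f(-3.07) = -216.89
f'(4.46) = -584.46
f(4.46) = -607.41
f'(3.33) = -225.21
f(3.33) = -170.98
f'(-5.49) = 1490.61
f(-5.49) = -2101.18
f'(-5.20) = 1273.70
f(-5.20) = -1700.90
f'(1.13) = -4.62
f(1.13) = -2.49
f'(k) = -8*k^3 + 6*k^2 + 2*k - 3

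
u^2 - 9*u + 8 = (u - 8)*(u - 1)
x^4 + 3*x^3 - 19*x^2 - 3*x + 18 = (x - 3)*(x - 1)*(x + 1)*(x + 6)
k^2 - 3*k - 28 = (k - 7)*(k + 4)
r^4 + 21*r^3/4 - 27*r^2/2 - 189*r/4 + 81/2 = (r - 3)*(r - 3/4)*(r + 3)*(r + 6)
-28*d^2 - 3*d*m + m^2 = (-7*d + m)*(4*d + m)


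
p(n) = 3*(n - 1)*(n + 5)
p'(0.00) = 12.00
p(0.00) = -15.00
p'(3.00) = 30.00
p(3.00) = 48.00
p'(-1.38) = 3.72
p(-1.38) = -25.85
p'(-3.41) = -8.46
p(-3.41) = -21.04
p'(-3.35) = -8.10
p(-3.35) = -21.53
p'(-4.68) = -16.08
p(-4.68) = -5.45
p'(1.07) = 18.42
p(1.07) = 1.27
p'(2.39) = 26.34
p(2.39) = 30.82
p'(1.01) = 18.06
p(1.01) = 0.18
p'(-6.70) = -28.20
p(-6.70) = 39.27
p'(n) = 6*n + 12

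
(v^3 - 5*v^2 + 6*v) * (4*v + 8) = 4*v^4 - 12*v^3 - 16*v^2 + 48*v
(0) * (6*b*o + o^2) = 0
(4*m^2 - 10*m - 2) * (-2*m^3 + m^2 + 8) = -8*m^5 + 24*m^4 - 6*m^3 + 30*m^2 - 80*m - 16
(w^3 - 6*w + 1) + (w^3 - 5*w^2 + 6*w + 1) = 2*w^3 - 5*w^2 + 2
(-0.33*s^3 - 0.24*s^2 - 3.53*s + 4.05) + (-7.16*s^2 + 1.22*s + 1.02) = -0.33*s^3 - 7.4*s^2 - 2.31*s + 5.07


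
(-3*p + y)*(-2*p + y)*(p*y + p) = 6*p^3*y + 6*p^3 - 5*p^2*y^2 - 5*p^2*y + p*y^3 + p*y^2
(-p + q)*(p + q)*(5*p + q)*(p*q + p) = -5*p^4*q - 5*p^4 - p^3*q^2 - p^3*q + 5*p^2*q^3 + 5*p^2*q^2 + p*q^4 + p*q^3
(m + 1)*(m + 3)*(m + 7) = m^3 + 11*m^2 + 31*m + 21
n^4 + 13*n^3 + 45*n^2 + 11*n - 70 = (n - 1)*(n + 2)*(n + 5)*(n + 7)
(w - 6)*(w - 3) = w^2 - 9*w + 18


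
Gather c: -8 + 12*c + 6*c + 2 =18*c - 6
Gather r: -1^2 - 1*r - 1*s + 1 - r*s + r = -r*s - s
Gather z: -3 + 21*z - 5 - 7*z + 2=14*z - 6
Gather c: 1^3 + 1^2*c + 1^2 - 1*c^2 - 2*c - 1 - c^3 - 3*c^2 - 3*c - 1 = -c^3 - 4*c^2 - 4*c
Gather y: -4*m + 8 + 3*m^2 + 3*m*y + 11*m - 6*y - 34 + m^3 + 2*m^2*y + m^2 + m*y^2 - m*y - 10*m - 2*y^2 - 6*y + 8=m^3 + 4*m^2 - 3*m + y^2*(m - 2) + y*(2*m^2 + 2*m - 12) - 18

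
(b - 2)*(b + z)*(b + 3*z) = b^3 + 4*b^2*z - 2*b^2 + 3*b*z^2 - 8*b*z - 6*z^2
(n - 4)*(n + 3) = n^2 - n - 12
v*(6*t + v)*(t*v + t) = 6*t^2*v^2 + 6*t^2*v + t*v^3 + t*v^2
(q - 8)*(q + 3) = q^2 - 5*q - 24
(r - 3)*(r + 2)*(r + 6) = r^3 + 5*r^2 - 12*r - 36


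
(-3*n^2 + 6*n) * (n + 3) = -3*n^3 - 3*n^2 + 18*n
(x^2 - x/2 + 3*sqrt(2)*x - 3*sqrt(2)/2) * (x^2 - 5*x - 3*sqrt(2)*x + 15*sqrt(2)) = x^4 - 11*x^3/2 - 31*x^2/2 + 99*x - 45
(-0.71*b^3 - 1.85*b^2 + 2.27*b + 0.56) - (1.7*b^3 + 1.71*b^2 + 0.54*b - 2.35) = -2.41*b^3 - 3.56*b^2 + 1.73*b + 2.91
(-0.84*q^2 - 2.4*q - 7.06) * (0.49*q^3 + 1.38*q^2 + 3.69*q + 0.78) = -0.4116*q^5 - 2.3352*q^4 - 9.871*q^3 - 19.254*q^2 - 27.9234*q - 5.5068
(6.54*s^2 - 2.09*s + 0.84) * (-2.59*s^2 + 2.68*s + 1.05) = -16.9386*s^4 + 22.9403*s^3 - 0.909799999999999*s^2 + 0.0566999999999998*s + 0.882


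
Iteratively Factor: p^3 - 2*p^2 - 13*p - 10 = (p + 1)*(p^2 - 3*p - 10) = (p - 5)*(p + 1)*(p + 2)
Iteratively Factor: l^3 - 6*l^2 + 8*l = (l)*(l^2 - 6*l + 8) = l*(l - 2)*(l - 4)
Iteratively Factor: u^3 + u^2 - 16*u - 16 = (u - 4)*(u^2 + 5*u + 4) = (u - 4)*(u + 1)*(u + 4)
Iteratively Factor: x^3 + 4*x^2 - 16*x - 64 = (x + 4)*(x^2 - 16) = (x + 4)^2*(x - 4)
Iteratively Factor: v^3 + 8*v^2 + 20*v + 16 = (v + 4)*(v^2 + 4*v + 4) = (v + 2)*(v + 4)*(v + 2)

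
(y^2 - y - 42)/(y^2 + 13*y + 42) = (y - 7)/(y + 7)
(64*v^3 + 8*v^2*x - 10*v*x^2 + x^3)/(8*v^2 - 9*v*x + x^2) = (-8*v^2 - 2*v*x + x^2)/(-v + x)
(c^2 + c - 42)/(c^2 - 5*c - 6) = (c + 7)/(c + 1)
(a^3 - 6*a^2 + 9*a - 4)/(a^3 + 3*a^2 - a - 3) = (a^2 - 5*a + 4)/(a^2 + 4*a + 3)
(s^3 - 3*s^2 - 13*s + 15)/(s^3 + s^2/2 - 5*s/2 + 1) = 2*(s^2 - 2*s - 15)/(2*s^2 + 3*s - 2)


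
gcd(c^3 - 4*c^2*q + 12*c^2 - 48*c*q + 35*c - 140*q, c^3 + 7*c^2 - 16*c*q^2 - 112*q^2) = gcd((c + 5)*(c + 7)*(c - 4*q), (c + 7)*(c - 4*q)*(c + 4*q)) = -c^2 + 4*c*q - 7*c + 28*q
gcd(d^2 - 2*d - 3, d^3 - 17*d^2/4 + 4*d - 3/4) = d - 3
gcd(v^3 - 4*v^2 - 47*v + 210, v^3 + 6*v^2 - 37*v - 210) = v^2 + v - 42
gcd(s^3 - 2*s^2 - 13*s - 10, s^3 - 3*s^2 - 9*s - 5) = s^2 - 4*s - 5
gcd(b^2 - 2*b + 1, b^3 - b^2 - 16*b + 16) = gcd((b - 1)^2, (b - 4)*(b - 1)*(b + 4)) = b - 1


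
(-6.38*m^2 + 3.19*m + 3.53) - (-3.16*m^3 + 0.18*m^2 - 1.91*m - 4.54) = 3.16*m^3 - 6.56*m^2 + 5.1*m + 8.07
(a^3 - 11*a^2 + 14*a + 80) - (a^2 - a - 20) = a^3 - 12*a^2 + 15*a + 100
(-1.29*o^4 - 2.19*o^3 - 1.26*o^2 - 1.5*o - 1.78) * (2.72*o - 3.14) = -3.5088*o^5 - 1.9062*o^4 + 3.4494*o^3 - 0.1236*o^2 - 0.131600000000001*o + 5.5892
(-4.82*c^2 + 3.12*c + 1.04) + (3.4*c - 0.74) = -4.82*c^2 + 6.52*c + 0.3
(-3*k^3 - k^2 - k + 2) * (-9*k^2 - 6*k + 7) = 27*k^5 + 27*k^4 - 6*k^3 - 19*k^2 - 19*k + 14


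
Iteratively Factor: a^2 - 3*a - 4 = (a + 1)*(a - 4)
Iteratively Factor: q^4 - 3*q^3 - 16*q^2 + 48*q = (q)*(q^3 - 3*q^2 - 16*q + 48) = q*(q - 3)*(q^2 - 16) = q*(q - 4)*(q - 3)*(q + 4)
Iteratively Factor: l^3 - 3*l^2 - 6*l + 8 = (l - 1)*(l^2 - 2*l - 8) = (l - 1)*(l + 2)*(l - 4)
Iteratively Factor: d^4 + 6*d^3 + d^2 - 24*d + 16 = (d + 4)*(d^3 + 2*d^2 - 7*d + 4) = (d - 1)*(d + 4)*(d^2 + 3*d - 4) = (d - 1)*(d + 4)^2*(d - 1)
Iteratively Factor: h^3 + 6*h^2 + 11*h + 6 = (h + 1)*(h^2 + 5*h + 6) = (h + 1)*(h + 3)*(h + 2)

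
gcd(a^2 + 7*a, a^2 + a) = a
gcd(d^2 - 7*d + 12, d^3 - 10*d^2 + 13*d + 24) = d - 3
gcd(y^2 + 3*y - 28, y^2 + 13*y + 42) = y + 7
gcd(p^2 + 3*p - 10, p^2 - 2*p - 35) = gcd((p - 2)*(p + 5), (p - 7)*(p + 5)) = p + 5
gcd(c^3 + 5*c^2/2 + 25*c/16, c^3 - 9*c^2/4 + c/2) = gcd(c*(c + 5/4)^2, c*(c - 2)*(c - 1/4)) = c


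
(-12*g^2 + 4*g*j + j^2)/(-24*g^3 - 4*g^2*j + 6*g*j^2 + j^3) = 1/(2*g + j)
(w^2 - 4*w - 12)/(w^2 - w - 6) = (w - 6)/(w - 3)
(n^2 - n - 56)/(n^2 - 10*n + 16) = (n + 7)/(n - 2)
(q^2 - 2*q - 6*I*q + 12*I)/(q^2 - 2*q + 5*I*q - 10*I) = (q - 6*I)/(q + 5*I)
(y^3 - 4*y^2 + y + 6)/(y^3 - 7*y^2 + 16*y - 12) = (y + 1)/(y - 2)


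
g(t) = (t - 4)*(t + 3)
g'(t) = 2*t - 1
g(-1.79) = -7.01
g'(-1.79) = -4.58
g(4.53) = 3.99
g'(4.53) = 8.06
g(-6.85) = 41.77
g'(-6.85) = -14.70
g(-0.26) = -11.67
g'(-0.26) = -1.52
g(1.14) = -11.84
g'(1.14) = 1.28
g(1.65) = -10.93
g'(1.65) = 2.30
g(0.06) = -12.06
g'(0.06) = -0.88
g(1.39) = -11.46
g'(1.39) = 1.78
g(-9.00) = 78.00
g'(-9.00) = -19.00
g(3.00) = -6.00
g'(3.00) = 5.00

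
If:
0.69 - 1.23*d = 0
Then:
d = 0.56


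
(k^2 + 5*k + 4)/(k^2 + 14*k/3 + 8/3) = 3*(k + 1)/(3*k + 2)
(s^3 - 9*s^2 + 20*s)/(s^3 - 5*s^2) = (s - 4)/s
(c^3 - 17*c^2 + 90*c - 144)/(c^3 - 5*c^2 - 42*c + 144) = (c - 6)/(c + 6)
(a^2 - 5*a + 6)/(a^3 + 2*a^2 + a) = (a^2 - 5*a + 6)/(a*(a^2 + 2*a + 1))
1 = 1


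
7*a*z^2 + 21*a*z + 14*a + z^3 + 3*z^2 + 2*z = (7*a + z)*(z + 1)*(z + 2)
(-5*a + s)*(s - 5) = -5*a*s + 25*a + s^2 - 5*s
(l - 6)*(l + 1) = l^2 - 5*l - 6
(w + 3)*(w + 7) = w^2 + 10*w + 21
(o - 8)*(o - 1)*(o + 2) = o^3 - 7*o^2 - 10*o + 16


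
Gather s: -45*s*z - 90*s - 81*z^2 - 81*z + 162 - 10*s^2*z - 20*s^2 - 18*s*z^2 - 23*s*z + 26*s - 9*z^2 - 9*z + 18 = s^2*(-10*z - 20) + s*(-18*z^2 - 68*z - 64) - 90*z^2 - 90*z + 180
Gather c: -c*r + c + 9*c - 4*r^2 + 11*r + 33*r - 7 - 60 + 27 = c*(10 - r) - 4*r^2 + 44*r - 40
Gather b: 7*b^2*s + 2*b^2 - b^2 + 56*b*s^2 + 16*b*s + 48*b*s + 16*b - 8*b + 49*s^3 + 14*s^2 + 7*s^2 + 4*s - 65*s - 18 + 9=b^2*(7*s + 1) + b*(56*s^2 + 64*s + 8) + 49*s^3 + 21*s^2 - 61*s - 9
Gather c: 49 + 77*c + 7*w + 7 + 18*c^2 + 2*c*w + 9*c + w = 18*c^2 + c*(2*w + 86) + 8*w + 56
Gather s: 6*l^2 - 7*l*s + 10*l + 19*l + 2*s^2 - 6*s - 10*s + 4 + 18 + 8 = 6*l^2 + 29*l + 2*s^2 + s*(-7*l - 16) + 30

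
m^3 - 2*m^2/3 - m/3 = m*(m - 1)*(m + 1/3)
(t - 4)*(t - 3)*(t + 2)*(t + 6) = t^4 + t^3 - 32*t^2 + 12*t + 144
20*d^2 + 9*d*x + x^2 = (4*d + x)*(5*d + x)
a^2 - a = a*(a - 1)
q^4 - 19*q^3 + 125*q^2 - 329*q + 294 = (q - 7)^2*(q - 3)*(q - 2)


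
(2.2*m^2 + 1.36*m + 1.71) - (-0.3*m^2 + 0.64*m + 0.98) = 2.5*m^2 + 0.72*m + 0.73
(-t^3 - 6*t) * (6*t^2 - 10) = -6*t^5 - 26*t^3 + 60*t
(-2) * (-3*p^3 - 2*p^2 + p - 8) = 6*p^3 + 4*p^2 - 2*p + 16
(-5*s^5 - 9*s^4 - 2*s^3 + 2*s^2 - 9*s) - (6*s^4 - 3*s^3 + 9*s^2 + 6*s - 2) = -5*s^5 - 15*s^4 + s^3 - 7*s^2 - 15*s + 2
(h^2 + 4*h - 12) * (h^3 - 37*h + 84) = h^5 + 4*h^4 - 49*h^3 - 64*h^2 + 780*h - 1008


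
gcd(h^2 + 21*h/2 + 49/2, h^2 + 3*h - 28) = h + 7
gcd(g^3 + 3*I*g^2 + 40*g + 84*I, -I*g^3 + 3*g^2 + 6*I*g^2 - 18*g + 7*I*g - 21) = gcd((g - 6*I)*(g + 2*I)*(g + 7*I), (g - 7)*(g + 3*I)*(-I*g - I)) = 1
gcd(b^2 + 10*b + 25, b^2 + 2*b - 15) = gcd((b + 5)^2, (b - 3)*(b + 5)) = b + 5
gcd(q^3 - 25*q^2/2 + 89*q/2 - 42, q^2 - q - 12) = q - 4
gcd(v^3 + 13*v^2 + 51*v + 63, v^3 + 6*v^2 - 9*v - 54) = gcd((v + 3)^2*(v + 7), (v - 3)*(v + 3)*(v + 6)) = v + 3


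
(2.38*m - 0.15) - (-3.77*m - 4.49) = 6.15*m + 4.34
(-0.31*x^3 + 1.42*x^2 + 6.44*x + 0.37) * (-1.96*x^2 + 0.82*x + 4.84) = 0.6076*x^5 - 3.0374*x^4 - 12.9584*x^3 + 11.4284*x^2 + 31.473*x + 1.7908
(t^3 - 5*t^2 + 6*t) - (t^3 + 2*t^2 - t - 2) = -7*t^2 + 7*t + 2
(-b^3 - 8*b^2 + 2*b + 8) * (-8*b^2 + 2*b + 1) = 8*b^5 + 62*b^4 - 33*b^3 - 68*b^2 + 18*b + 8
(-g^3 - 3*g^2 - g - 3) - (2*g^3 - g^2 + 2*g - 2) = -3*g^3 - 2*g^2 - 3*g - 1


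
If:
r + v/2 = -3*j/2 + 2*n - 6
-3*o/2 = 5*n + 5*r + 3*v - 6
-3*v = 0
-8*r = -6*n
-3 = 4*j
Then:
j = -3/4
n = 39/10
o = -75/4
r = 117/40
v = 0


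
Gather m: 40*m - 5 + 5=40*m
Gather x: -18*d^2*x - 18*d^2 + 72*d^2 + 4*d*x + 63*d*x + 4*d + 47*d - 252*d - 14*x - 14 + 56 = 54*d^2 - 201*d + x*(-18*d^2 + 67*d - 14) + 42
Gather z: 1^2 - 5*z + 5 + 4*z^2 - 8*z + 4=4*z^2 - 13*z + 10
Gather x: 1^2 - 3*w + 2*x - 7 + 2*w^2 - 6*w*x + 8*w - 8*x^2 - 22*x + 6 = 2*w^2 + 5*w - 8*x^2 + x*(-6*w - 20)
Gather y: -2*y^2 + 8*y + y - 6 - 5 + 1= -2*y^2 + 9*y - 10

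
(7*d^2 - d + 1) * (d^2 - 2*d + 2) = 7*d^4 - 15*d^3 + 17*d^2 - 4*d + 2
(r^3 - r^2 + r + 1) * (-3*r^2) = -3*r^5 + 3*r^4 - 3*r^3 - 3*r^2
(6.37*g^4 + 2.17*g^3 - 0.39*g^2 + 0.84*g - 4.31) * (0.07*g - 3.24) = 0.4459*g^5 - 20.4869*g^4 - 7.0581*g^3 + 1.3224*g^2 - 3.0233*g + 13.9644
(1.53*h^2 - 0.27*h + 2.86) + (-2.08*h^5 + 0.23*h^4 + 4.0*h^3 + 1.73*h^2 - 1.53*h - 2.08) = -2.08*h^5 + 0.23*h^4 + 4.0*h^3 + 3.26*h^2 - 1.8*h + 0.78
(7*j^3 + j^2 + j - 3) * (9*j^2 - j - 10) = 63*j^5 + 2*j^4 - 62*j^3 - 38*j^2 - 7*j + 30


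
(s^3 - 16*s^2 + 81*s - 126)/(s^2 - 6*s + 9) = (s^2 - 13*s + 42)/(s - 3)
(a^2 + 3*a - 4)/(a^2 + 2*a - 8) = (a - 1)/(a - 2)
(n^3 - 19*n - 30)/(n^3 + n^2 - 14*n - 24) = (n - 5)/(n - 4)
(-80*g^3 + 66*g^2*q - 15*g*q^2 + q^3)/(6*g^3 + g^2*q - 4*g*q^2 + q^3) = (40*g^2 - 13*g*q + q^2)/(-3*g^2 - 2*g*q + q^2)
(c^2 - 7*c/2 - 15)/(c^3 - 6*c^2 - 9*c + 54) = (c + 5/2)/(c^2 - 9)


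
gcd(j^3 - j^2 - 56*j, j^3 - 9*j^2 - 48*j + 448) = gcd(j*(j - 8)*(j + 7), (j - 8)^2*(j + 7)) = j^2 - j - 56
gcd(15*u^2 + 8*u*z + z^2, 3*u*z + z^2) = 3*u + z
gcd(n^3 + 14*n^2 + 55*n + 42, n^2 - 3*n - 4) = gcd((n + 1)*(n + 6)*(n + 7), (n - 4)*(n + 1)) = n + 1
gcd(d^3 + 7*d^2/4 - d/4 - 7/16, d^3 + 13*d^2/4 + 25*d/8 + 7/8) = d^2 + 9*d/4 + 7/8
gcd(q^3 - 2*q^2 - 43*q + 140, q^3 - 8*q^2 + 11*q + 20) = q^2 - 9*q + 20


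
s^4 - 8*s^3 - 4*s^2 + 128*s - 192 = (s - 6)*(s - 4)*(s - 2)*(s + 4)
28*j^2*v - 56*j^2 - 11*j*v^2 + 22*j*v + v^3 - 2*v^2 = (-7*j + v)*(-4*j + v)*(v - 2)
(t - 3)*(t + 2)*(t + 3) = t^3 + 2*t^2 - 9*t - 18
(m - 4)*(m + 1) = m^2 - 3*m - 4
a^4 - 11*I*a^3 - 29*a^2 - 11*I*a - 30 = (a - 6*I)*(a - 5*I)*(a - I)*(a + I)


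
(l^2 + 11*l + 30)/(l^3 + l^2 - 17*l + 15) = (l + 6)/(l^2 - 4*l + 3)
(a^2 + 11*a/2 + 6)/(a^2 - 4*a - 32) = (a + 3/2)/(a - 8)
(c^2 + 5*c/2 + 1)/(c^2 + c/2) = (c + 2)/c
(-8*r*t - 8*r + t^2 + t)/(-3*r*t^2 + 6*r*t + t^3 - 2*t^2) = (8*r*t + 8*r - t^2 - t)/(t*(3*r*t - 6*r - t^2 + 2*t))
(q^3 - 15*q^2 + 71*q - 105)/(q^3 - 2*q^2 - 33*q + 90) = (q - 7)/(q + 6)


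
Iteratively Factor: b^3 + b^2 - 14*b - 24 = (b - 4)*(b^2 + 5*b + 6) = (b - 4)*(b + 3)*(b + 2)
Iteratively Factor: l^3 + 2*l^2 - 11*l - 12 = (l + 4)*(l^2 - 2*l - 3) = (l + 1)*(l + 4)*(l - 3)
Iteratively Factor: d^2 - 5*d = (d - 5)*(d)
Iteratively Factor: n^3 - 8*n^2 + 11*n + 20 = (n - 5)*(n^2 - 3*n - 4) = (n - 5)*(n + 1)*(n - 4)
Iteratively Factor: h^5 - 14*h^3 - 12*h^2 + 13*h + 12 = (h + 1)*(h^4 - h^3 - 13*h^2 + h + 12) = (h - 1)*(h + 1)*(h^3 - 13*h - 12) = (h - 4)*(h - 1)*(h + 1)*(h^2 + 4*h + 3) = (h - 4)*(h - 1)*(h + 1)*(h + 3)*(h + 1)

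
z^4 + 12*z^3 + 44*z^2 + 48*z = z*(z + 2)*(z + 4)*(z + 6)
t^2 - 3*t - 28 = (t - 7)*(t + 4)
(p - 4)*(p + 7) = p^2 + 3*p - 28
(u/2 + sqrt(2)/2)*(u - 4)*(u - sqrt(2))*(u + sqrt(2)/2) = u^4/2 - 2*u^3 + sqrt(2)*u^3/4 - sqrt(2)*u^2 - u^2 - sqrt(2)*u/2 + 4*u + 2*sqrt(2)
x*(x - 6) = x^2 - 6*x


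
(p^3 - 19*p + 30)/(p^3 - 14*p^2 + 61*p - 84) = (p^2 + 3*p - 10)/(p^2 - 11*p + 28)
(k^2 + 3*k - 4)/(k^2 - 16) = (k - 1)/(k - 4)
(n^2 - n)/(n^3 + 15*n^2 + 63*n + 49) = n*(n - 1)/(n^3 + 15*n^2 + 63*n + 49)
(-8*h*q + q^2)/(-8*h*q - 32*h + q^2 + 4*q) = q/(q + 4)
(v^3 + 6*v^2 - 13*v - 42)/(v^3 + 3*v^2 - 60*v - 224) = (v^2 - v - 6)/(v^2 - 4*v - 32)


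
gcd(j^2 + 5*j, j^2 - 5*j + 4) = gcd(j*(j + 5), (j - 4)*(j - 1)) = 1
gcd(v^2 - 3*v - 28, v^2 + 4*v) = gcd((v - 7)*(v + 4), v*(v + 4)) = v + 4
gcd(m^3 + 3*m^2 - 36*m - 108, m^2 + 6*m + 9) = m + 3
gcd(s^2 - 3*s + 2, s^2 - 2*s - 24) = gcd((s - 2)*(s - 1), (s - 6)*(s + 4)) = 1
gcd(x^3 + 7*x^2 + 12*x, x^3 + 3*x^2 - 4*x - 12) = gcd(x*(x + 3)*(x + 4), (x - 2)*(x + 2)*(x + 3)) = x + 3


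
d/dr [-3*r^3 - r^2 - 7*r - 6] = -9*r^2 - 2*r - 7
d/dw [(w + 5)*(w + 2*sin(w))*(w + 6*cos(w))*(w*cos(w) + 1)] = -(w + 5)*(w + 2*sin(w))*(w + 6*cos(w))*(w*sin(w) - cos(w)) - (w + 5)*(w + 2*sin(w))*(w*cos(w) + 1)*(6*sin(w) - 1) + (w + 5)*(w + 6*cos(w))*(w*cos(w) + 1)*(2*cos(w) + 1) + (w + 2*sin(w))*(w + 6*cos(w))*(w*cos(w) + 1)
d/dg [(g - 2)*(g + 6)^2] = (g + 6)*(3*g + 2)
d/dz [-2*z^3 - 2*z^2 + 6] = 2*z*(-3*z - 2)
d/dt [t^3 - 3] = 3*t^2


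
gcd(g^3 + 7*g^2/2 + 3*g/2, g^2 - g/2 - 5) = 1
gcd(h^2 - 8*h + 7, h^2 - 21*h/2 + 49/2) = h - 7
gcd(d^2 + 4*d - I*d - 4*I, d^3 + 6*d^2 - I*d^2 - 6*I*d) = d - I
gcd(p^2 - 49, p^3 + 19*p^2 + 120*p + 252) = p + 7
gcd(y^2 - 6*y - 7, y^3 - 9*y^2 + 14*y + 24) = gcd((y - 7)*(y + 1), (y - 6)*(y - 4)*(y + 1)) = y + 1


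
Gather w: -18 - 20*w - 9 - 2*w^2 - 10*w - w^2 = -3*w^2 - 30*w - 27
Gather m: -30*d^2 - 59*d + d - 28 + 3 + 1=-30*d^2 - 58*d - 24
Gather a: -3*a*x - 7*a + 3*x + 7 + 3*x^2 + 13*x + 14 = a*(-3*x - 7) + 3*x^2 + 16*x + 21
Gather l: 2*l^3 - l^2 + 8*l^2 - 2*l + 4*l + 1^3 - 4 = 2*l^3 + 7*l^2 + 2*l - 3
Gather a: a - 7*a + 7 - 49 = -6*a - 42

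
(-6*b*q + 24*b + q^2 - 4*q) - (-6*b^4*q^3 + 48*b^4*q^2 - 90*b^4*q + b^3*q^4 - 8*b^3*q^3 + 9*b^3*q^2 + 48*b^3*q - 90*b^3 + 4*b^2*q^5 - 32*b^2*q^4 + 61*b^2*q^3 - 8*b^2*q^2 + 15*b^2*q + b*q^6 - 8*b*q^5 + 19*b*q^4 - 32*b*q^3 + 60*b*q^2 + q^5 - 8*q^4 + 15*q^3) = 6*b^4*q^3 - 48*b^4*q^2 + 90*b^4*q - b^3*q^4 + 8*b^3*q^3 - 9*b^3*q^2 - 48*b^3*q + 90*b^3 - 4*b^2*q^5 + 32*b^2*q^4 - 61*b^2*q^3 + 8*b^2*q^2 - 15*b^2*q - b*q^6 + 8*b*q^5 - 19*b*q^4 + 32*b*q^3 - 60*b*q^2 - 6*b*q + 24*b - q^5 + 8*q^4 - 15*q^3 + q^2 - 4*q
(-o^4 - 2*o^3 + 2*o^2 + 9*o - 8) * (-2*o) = 2*o^5 + 4*o^4 - 4*o^3 - 18*o^2 + 16*o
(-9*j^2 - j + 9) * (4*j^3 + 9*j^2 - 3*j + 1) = -36*j^5 - 85*j^4 + 54*j^3 + 75*j^2 - 28*j + 9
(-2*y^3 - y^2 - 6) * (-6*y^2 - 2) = 12*y^5 + 6*y^4 + 4*y^3 + 38*y^2 + 12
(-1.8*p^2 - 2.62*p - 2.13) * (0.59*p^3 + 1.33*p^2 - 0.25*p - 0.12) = -1.062*p^5 - 3.9398*p^4 - 4.2913*p^3 - 1.9619*p^2 + 0.8469*p + 0.2556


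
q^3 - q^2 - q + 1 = (q - 1)^2*(q + 1)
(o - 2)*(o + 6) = o^2 + 4*o - 12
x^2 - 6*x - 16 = (x - 8)*(x + 2)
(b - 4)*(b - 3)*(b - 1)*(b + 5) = b^4 - 3*b^3 - 21*b^2 + 83*b - 60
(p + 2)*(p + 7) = p^2 + 9*p + 14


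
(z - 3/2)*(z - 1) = z^2 - 5*z/2 + 3/2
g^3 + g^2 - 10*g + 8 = (g - 2)*(g - 1)*(g + 4)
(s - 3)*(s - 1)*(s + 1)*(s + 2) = s^4 - s^3 - 7*s^2 + s + 6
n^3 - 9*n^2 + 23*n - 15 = (n - 5)*(n - 3)*(n - 1)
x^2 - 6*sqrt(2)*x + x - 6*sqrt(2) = (x + 1)*(x - 6*sqrt(2))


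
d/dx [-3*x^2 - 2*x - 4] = -6*x - 2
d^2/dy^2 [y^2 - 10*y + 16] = 2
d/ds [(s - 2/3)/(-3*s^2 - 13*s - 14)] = (9*s^2 - 12*s - 68)/(3*(9*s^4 + 78*s^3 + 253*s^2 + 364*s + 196))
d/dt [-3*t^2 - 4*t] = -6*t - 4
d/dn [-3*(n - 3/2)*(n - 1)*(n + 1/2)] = -9*n^2 + 12*n - 3/4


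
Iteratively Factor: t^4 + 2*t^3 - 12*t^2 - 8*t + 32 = (t + 4)*(t^3 - 2*t^2 - 4*t + 8) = (t - 2)*(t + 4)*(t^2 - 4) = (t - 2)*(t + 2)*(t + 4)*(t - 2)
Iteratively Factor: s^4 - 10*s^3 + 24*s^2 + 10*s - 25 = (s - 5)*(s^3 - 5*s^2 - s + 5) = (s - 5)*(s + 1)*(s^2 - 6*s + 5) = (s - 5)^2*(s + 1)*(s - 1)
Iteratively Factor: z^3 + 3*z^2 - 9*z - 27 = (z + 3)*(z^2 - 9) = (z + 3)^2*(z - 3)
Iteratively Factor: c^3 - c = (c)*(c^2 - 1) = c*(c - 1)*(c + 1)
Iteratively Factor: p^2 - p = (p - 1)*(p)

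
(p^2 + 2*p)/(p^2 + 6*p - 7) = p*(p + 2)/(p^2 + 6*p - 7)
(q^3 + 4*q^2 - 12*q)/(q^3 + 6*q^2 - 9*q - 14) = q*(q + 6)/(q^2 + 8*q + 7)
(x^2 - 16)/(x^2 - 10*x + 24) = (x + 4)/(x - 6)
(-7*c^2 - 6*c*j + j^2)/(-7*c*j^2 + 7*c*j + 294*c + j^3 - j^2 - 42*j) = (c + j)/(j^2 - j - 42)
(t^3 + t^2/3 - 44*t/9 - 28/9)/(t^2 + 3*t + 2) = (9*t^2 - 15*t - 14)/(9*(t + 1))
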